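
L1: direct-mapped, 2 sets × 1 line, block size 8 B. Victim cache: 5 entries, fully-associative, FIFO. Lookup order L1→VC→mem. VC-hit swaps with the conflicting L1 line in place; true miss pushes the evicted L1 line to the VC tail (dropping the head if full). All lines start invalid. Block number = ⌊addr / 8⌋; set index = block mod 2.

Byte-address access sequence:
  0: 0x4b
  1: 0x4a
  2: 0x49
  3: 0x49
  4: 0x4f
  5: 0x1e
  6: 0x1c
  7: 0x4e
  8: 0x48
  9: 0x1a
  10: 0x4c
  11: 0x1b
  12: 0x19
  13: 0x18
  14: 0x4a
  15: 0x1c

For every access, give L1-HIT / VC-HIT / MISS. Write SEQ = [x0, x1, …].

  [0] addr=0x4b blk=9 s=1: MISS | VC []
  [1] addr=0x4a blk=9 s=1: L1-HIT | VC []
  [2] addr=0x49 blk=9 s=1: L1-HIT | VC []
  [3] addr=0x49 blk=9 s=1: L1-HIT | VC []
  [4] addr=0x4f blk=9 s=1: L1-HIT | VC []
  [5] addr=0x1e blk=3 s=1: MISS | VC [9]
  [6] addr=0x1c blk=3 s=1: L1-HIT | VC [9]
  [7] addr=0x4e blk=9 s=1: VC-HIT | VC [3]
  [8] addr=0x48 blk=9 s=1: L1-HIT | VC [3]
  [9] addr=0x1a blk=3 s=1: VC-HIT | VC [9]
  [10] addr=0x4c blk=9 s=1: VC-HIT | VC [3]
  [11] addr=0x1b blk=3 s=1: VC-HIT | VC [9]
  [12] addr=0x19 blk=3 s=1: L1-HIT | VC [9]
  [13] addr=0x18 blk=3 s=1: L1-HIT | VC [9]
  [14] addr=0x4a blk=9 s=1: VC-HIT | VC [3]
  [15] addr=0x1c blk=3 s=1: VC-HIT | VC [9]

SEQ = [MISS, L1-HIT, L1-HIT, L1-HIT, L1-HIT, MISS, L1-HIT, VC-HIT, L1-HIT, VC-HIT, VC-HIT, VC-HIT, L1-HIT, L1-HIT, VC-HIT, VC-HIT]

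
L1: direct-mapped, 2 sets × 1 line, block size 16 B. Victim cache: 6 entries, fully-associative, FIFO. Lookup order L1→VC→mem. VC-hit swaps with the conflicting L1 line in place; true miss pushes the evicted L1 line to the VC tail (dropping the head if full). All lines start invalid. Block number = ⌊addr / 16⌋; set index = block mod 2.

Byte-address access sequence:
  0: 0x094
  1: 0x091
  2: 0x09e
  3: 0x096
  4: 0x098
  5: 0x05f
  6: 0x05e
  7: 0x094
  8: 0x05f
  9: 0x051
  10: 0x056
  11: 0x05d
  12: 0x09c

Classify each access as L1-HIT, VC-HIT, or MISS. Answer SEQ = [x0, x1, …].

SEQ = [MISS, L1-HIT, L1-HIT, L1-HIT, L1-HIT, MISS, L1-HIT, VC-HIT, VC-HIT, L1-HIT, L1-HIT, L1-HIT, VC-HIT]

  [0] addr=0x94 blk=9 s=1: MISS | VC []
  [1] addr=0x91 blk=9 s=1: L1-HIT | VC []
  [2] addr=0x9e blk=9 s=1: L1-HIT | VC []
  [3] addr=0x96 blk=9 s=1: L1-HIT | VC []
  [4] addr=0x98 blk=9 s=1: L1-HIT | VC []
  [5] addr=0x5f blk=5 s=1: MISS | VC [9]
  [6] addr=0x5e blk=5 s=1: L1-HIT | VC [9]
  [7] addr=0x94 blk=9 s=1: VC-HIT | VC [5]
  [8] addr=0x5f blk=5 s=1: VC-HIT | VC [9]
  [9] addr=0x51 blk=5 s=1: L1-HIT | VC [9]
  [10] addr=0x56 blk=5 s=1: L1-HIT | VC [9]
  [11] addr=0x5d blk=5 s=1: L1-HIT | VC [9]
  [12] addr=0x9c blk=9 s=1: VC-HIT | VC [5]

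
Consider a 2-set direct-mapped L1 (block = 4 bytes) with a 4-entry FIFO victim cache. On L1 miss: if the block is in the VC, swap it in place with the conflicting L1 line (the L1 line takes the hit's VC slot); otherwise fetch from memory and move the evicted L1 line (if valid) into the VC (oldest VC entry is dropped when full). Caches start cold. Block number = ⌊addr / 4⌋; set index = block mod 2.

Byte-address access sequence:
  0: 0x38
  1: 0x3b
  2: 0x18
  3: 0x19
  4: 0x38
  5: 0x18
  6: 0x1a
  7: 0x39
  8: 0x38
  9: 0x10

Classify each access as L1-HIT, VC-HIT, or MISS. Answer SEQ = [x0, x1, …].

0: 0x38 (blk 14, set 0) → MISS  vc=[]
1: 0x3b (blk 14, set 0) → L1-HIT  vc=[]
2: 0x18 (blk 6, set 0) → MISS  vc=[14]
3: 0x19 (blk 6, set 0) → L1-HIT  vc=[14]
4: 0x38 (blk 14, set 0) → VC-HIT  vc=[6]
5: 0x18 (blk 6, set 0) → VC-HIT  vc=[14]
6: 0x1a (blk 6, set 0) → L1-HIT  vc=[14]
7: 0x39 (blk 14, set 0) → VC-HIT  vc=[6]
8: 0x38 (blk 14, set 0) → L1-HIT  vc=[6]
9: 0x10 (blk 4, set 0) → MISS  vc=[6, 14]

SEQ = [MISS, L1-HIT, MISS, L1-HIT, VC-HIT, VC-HIT, L1-HIT, VC-HIT, L1-HIT, MISS]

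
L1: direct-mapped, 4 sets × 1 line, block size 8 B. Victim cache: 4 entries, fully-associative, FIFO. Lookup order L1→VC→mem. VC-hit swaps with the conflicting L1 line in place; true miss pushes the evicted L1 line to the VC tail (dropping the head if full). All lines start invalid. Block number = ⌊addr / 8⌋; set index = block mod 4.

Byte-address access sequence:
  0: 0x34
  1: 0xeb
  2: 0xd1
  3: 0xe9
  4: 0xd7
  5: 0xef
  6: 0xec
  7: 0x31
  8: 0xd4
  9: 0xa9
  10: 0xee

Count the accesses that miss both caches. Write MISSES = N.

0: 0x34 (blk 6, set 2) → MISS  vc=[]
1: 0xeb (blk 29, set 1) → MISS  vc=[]
2: 0xd1 (blk 26, set 2) → MISS  vc=[6]
3: 0xe9 (blk 29, set 1) → L1-HIT  vc=[6]
4: 0xd7 (blk 26, set 2) → L1-HIT  vc=[6]
5: 0xef (blk 29, set 1) → L1-HIT  vc=[6]
6: 0xec (blk 29, set 1) → L1-HIT  vc=[6]
7: 0x31 (blk 6, set 2) → VC-HIT  vc=[26]
8: 0xd4 (blk 26, set 2) → VC-HIT  vc=[6]
9: 0xa9 (blk 21, set 1) → MISS  vc=[6, 29]
10: 0xee (blk 29, set 1) → VC-HIT  vc=[6, 21]

MISSES = 4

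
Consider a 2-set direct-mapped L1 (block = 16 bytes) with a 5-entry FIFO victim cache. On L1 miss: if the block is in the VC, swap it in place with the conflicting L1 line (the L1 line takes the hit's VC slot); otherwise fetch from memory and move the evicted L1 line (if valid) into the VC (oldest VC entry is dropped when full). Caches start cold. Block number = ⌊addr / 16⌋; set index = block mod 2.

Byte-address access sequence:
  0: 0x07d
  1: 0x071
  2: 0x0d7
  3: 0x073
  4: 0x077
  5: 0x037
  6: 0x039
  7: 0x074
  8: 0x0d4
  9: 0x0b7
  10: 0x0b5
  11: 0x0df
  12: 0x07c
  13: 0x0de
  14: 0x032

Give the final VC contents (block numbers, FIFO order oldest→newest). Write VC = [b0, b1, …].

VC = [7, 13, 11]

0: 0x7d (blk 7, set 1) → MISS  vc=[]
1: 0x71 (blk 7, set 1) → L1-HIT  vc=[]
2: 0xd7 (blk 13, set 1) → MISS  vc=[7]
3: 0x73 (blk 7, set 1) → VC-HIT  vc=[13]
4: 0x77 (blk 7, set 1) → L1-HIT  vc=[13]
5: 0x37 (blk 3, set 1) → MISS  vc=[13, 7]
6: 0x39 (blk 3, set 1) → L1-HIT  vc=[13, 7]
7: 0x74 (blk 7, set 1) → VC-HIT  vc=[13, 3]
8: 0xd4 (blk 13, set 1) → VC-HIT  vc=[7, 3]
9: 0xb7 (blk 11, set 1) → MISS  vc=[7, 3, 13]
10: 0xb5 (blk 11, set 1) → L1-HIT  vc=[7, 3, 13]
11: 0xdf (blk 13, set 1) → VC-HIT  vc=[7, 3, 11]
12: 0x7c (blk 7, set 1) → VC-HIT  vc=[13, 3, 11]
13: 0xde (blk 13, set 1) → VC-HIT  vc=[7, 3, 11]
14: 0x32 (blk 3, set 1) → VC-HIT  vc=[7, 13, 11]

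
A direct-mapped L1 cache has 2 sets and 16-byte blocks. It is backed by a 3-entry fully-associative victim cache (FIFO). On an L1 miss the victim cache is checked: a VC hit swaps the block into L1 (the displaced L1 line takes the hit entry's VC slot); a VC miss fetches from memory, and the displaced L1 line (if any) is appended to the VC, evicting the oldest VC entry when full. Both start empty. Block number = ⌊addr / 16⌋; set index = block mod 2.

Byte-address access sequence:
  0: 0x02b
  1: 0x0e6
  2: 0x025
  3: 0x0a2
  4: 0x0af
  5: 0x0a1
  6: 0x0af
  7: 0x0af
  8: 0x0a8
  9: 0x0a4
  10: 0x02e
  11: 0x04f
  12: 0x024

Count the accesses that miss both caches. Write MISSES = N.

  [0] addr=0x2b blk=2 s=0: MISS | VC []
  [1] addr=0xe6 blk=14 s=0: MISS | VC [2]
  [2] addr=0x25 blk=2 s=0: VC-HIT | VC [14]
  [3] addr=0xa2 blk=10 s=0: MISS | VC [14, 2]
  [4] addr=0xaf blk=10 s=0: L1-HIT | VC [14, 2]
  [5] addr=0xa1 blk=10 s=0: L1-HIT | VC [14, 2]
  [6] addr=0xaf blk=10 s=0: L1-HIT | VC [14, 2]
  [7] addr=0xaf blk=10 s=0: L1-HIT | VC [14, 2]
  [8] addr=0xa8 blk=10 s=0: L1-HIT | VC [14, 2]
  [9] addr=0xa4 blk=10 s=0: L1-HIT | VC [14, 2]
  [10] addr=0x2e blk=2 s=0: VC-HIT | VC [14, 10]
  [11] addr=0x4f blk=4 s=0: MISS | VC [14, 10, 2]
  [12] addr=0x24 blk=2 s=0: VC-HIT | VC [14, 10, 4]

MISSES = 4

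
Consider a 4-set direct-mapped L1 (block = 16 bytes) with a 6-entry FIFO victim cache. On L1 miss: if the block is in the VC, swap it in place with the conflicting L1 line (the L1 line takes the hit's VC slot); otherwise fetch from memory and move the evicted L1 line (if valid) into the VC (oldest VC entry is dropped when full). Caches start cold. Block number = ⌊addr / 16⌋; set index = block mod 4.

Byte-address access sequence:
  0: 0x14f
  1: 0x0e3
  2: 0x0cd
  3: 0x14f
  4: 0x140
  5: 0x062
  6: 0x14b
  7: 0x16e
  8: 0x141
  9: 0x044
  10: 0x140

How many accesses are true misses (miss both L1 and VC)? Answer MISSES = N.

MISSES = 6

  [0] addr=0x14f blk=20 s=0: MISS | VC []
  [1] addr=0xe3 blk=14 s=2: MISS | VC []
  [2] addr=0xcd blk=12 s=0: MISS | VC [20]
  [3] addr=0x14f blk=20 s=0: VC-HIT | VC [12]
  [4] addr=0x140 blk=20 s=0: L1-HIT | VC [12]
  [5] addr=0x62 blk=6 s=2: MISS | VC [12, 14]
  [6] addr=0x14b blk=20 s=0: L1-HIT | VC [12, 14]
  [7] addr=0x16e blk=22 s=2: MISS | VC [12, 14, 6]
  [8] addr=0x141 blk=20 s=0: L1-HIT | VC [12, 14, 6]
  [9] addr=0x44 blk=4 s=0: MISS | VC [12, 14, 6, 20]
  [10] addr=0x140 blk=20 s=0: VC-HIT | VC [12, 14, 6, 4]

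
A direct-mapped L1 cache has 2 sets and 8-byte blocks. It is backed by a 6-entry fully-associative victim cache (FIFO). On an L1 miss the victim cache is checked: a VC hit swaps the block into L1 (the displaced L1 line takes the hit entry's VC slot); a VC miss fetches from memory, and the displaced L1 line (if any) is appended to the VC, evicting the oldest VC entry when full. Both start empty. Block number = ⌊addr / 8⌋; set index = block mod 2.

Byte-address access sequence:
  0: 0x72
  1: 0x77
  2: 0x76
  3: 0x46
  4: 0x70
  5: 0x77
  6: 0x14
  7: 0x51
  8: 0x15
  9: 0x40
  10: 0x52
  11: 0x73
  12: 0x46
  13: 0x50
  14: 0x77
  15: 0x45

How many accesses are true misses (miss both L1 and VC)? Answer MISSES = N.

0: 0x72 (blk 14, set 0) → MISS  vc=[]
1: 0x77 (blk 14, set 0) → L1-HIT  vc=[]
2: 0x76 (blk 14, set 0) → L1-HIT  vc=[]
3: 0x46 (blk 8, set 0) → MISS  vc=[14]
4: 0x70 (blk 14, set 0) → VC-HIT  vc=[8]
5: 0x77 (blk 14, set 0) → L1-HIT  vc=[8]
6: 0x14 (blk 2, set 0) → MISS  vc=[8, 14]
7: 0x51 (blk 10, set 0) → MISS  vc=[8, 14, 2]
8: 0x15 (blk 2, set 0) → VC-HIT  vc=[8, 14, 10]
9: 0x40 (blk 8, set 0) → VC-HIT  vc=[2, 14, 10]
10: 0x52 (blk 10, set 0) → VC-HIT  vc=[2, 14, 8]
11: 0x73 (blk 14, set 0) → VC-HIT  vc=[2, 10, 8]
12: 0x46 (blk 8, set 0) → VC-HIT  vc=[2, 10, 14]
13: 0x50 (blk 10, set 0) → VC-HIT  vc=[2, 8, 14]
14: 0x77 (blk 14, set 0) → VC-HIT  vc=[2, 8, 10]
15: 0x45 (blk 8, set 0) → VC-HIT  vc=[2, 14, 10]

MISSES = 4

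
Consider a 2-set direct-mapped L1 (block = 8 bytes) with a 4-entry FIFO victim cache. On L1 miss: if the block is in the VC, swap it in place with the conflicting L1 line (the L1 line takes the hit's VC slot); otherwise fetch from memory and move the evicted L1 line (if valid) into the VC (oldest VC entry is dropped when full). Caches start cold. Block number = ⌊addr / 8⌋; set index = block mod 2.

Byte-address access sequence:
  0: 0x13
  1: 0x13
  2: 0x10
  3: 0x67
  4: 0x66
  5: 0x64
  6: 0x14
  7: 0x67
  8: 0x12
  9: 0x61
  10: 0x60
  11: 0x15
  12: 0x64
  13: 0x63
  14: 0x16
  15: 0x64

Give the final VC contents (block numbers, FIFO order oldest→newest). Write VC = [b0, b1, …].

VC = [2]

0: 0x13 (blk 2, set 0) → MISS  vc=[]
1: 0x13 (blk 2, set 0) → L1-HIT  vc=[]
2: 0x10 (blk 2, set 0) → L1-HIT  vc=[]
3: 0x67 (blk 12, set 0) → MISS  vc=[2]
4: 0x66 (blk 12, set 0) → L1-HIT  vc=[2]
5: 0x64 (blk 12, set 0) → L1-HIT  vc=[2]
6: 0x14 (blk 2, set 0) → VC-HIT  vc=[12]
7: 0x67 (blk 12, set 0) → VC-HIT  vc=[2]
8: 0x12 (blk 2, set 0) → VC-HIT  vc=[12]
9: 0x61 (blk 12, set 0) → VC-HIT  vc=[2]
10: 0x60 (blk 12, set 0) → L1-HIT  vc=[2]
11: 0x15 (blk 2, set 0) → VC-HIT  vc=[12]
12: 0x64 (blk 12, set 0) → VC-HIT  vc=[2]
13: 0x63 (blk 12, set 0) → L1-HIT  vc=[2]
14: 0x16 (blk 2, set 0) → VC-HIT  vc=[12]
15: 0x64 (blk 12, set 0) → VC-HIT  vc=[2]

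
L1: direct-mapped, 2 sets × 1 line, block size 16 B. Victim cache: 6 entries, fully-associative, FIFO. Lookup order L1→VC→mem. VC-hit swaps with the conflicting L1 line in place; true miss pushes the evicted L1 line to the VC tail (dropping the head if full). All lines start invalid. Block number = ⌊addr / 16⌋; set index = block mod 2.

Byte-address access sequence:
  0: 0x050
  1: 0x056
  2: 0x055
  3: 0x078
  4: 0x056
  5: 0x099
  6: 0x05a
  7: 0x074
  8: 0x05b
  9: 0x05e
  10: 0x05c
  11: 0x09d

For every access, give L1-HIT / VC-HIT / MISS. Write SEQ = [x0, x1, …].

0: 0x50 (blk 5, set 1) → MISS  vc=[]
1: 0x56 (blk 5, set 1) → L1-HIT  vc=[]
2: 0x55 (blk 5, set 1) → L1-HIT  vc=[]
3: 0x78 (blk 7, set 1) → MISS  vc=[5]
4: 0x56 (blk 5, set 1) → VC-HIT  vc=[7]
5: 0x99 (blk 9, set 1) → MISS  vc=[7, 5]
6: 0x5a (blk 5, set 1) → VC-HIT  vc=[7, 9]
7: 0x74 (blk 7, set 1) → VC-HIT  vc=[5, 9]
8: 0x5b (blk 5, set 1) → VC-HIT  vc=[7, 9]
9: 0x5e (blk 5, set 1) → L1-HIT  vc=[7, 9]
10: 0x5c (blk 5, set 1) → L1-HIT  vc=[7, 9]
11: 0x9d (blk 9, set 1) → VC-HIT  vc=[7, 5]

SEQ = [MISS, L1-HIT, L1-HIT, MISS, VC-HIT, MISS, VC-HIT, VC-HIT, VC-HIT, L1-HIT, L1-HIT, VC-HIT]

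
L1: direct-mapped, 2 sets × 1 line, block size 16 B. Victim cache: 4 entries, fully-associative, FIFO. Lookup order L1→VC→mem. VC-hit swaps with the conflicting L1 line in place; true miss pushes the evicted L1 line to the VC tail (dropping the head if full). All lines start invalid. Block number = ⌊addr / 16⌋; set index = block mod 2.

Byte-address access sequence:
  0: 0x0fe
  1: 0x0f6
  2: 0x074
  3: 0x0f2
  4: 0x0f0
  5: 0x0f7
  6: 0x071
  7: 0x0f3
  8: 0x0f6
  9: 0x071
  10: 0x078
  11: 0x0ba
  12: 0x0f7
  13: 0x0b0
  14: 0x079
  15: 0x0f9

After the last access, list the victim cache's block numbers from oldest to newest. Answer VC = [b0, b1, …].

VC = [7, 11]

#0 0xfe→b15/s1 MISS; vc=[]
#1 0xf6→b15/s1 L1-HIT; vc=[]
#2 0x74→b7/s1 MISS; vc=[15]
#3 0xf2→b15/s1 VC-HIT; vc=[7]
#4 0xf0→b15/s1 L1-HIT; vc=[7]
#5 0xf7→b15/s1 L1-HIT; vc=[7]
#6 0x71→b7/s1 VC-HIT; vc=[15]
#7 0xf3→b15/s1 VC-HIT; vc=[7]
#8 0xf6→b15/s1 L1-HIT; vc=[7]
#9 0x71→b7/s1 VC-HIT; vc=[15]
#10 0x78→b7/s1 L1-HIT; vc=[15]
#11 0xba→b11/s1 MISS; vc=[15,7]
#12 0xf7→b15/s1 VC-HIT; vc=[11,7]
#13 0xb0→b11/s1 VC-HIT; vc=[15,7]
#14 0x79→b7/s1 VC-HIT; vc=[15,11]
#15 0xf9→b15/s1 VC-HIT; vc=[7,11]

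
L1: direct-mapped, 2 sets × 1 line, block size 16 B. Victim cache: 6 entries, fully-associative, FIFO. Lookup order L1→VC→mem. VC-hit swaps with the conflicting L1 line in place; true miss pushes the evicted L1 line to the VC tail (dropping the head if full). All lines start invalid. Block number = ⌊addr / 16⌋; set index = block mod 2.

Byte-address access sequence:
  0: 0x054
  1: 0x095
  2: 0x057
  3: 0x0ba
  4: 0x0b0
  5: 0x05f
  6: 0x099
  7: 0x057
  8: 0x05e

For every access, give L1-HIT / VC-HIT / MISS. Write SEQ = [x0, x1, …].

#0 0x54→b5/s1 MISS; vc=[]
#1 0x95→b9/s1 MISS; vc=[5]
#2 0x57→b5/s1 VC-HIT; vc=[9]
#3 0xba→b11/s1 MISS; vc=[9,5]
#4 0xb0→b11/s1 L1-HIT; vc=[9,5]
#5 0x5f→b5/s1 VC-HIT; vc=[9,11]
#6 0x99→b9/s1 VC-HIT; vc=[5,11]
#7 0x57→b5/s1 VC-HIT; vc=[9,11]
#8 0x5e→b5/s1 L1-HIT; vc=[9,11]

SEQ = [MISS, MISS, VC-HIT, MISS, L1-HIT, VC-HIT, VC-HIT, VC-HIT, L1-HIT]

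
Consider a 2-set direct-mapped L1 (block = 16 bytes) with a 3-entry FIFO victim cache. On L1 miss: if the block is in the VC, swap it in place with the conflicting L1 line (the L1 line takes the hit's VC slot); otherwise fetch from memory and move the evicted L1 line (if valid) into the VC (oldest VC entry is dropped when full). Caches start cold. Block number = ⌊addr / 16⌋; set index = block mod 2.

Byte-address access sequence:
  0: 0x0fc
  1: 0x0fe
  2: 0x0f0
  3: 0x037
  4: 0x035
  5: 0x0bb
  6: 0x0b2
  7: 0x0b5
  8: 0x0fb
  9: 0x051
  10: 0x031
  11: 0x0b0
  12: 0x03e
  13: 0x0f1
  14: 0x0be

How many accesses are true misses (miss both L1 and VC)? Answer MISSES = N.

MISSES = 4

0: 0xfc (blk 15, set 1) → MISS  vc=[]
1: 0xfe (blk 15, set 1) → L1-HIT  vc=[]
2: 0xf0 (blk 15, set 1) → L1-HIT  vc=[]
3: 0x37 (blk 3, set 1) → MISS  vc=[15]
4: 0x35 (blk 3, set 1) → L1-HIT  vc=[15]
5: 0xbb (blk 11, set 1) → MISS  vc=[15, 3]
6: 0xb2 (blk 11, set 1) → L1-HIT  vc=[15, 3]
7: 0xb5 (blk 11, set 1) → L1-HIT  vc=[15, 3]
8: 0xfb (blk 15, set 1) → VC-HIT  vc=[11, 3]
9: 0x51 (blk 5, set 1) → MISS  vc=[11, 3, 15]
10: 0x31 (blk 3, set 1) → VC-HIT  vc=[11, 5, 15]
11: 0xb0 (blk 11, set 1) → VC-HIT  vc=[3, 5, 15]
12: 0x3e (blk 3, set 1) → VC-HIT  vc=[11, 5, 15]
13: 0xf1 (blk 15, set 1) → VC-HIT  vc=[11, 5, 3]
14: 0xbe (blk 11, set 1) → VC-HIT  vc=[15, 5, 3]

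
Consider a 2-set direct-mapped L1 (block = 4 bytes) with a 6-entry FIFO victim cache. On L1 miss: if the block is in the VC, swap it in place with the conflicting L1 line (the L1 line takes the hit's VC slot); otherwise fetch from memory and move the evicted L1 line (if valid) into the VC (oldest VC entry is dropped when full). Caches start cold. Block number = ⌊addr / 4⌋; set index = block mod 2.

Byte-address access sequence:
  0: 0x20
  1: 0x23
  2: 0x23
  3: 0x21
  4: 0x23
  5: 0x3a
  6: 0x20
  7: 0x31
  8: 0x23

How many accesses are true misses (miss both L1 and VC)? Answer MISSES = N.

MISSES = 3

0: 0x20 (blk 8, set 0) → MISS  vc=[]
1: 0x23 (blk 8, set 0) → L1-HIT  vc=[]
2: 0x23 (blk 8, set 0) → L1-HIT  vc=[]
3: 0x21 (blk 8, set 0) → L1-HIT  vc=[]
4: 0x23 (blk 8, set 0) → L1-HIT  vc=[]
5: 0x3a (blk 14, set 0) → MISS  vc=[8]
6: 0x20 (blk 8, set 0) → VC-HIT  vc=[14]
7: 0x31 (blk 12, set 0) → MISS  vc=[14, 8]
8: 0x23 (blk 8, set 0) → VC-HIT  vc=[14, 12]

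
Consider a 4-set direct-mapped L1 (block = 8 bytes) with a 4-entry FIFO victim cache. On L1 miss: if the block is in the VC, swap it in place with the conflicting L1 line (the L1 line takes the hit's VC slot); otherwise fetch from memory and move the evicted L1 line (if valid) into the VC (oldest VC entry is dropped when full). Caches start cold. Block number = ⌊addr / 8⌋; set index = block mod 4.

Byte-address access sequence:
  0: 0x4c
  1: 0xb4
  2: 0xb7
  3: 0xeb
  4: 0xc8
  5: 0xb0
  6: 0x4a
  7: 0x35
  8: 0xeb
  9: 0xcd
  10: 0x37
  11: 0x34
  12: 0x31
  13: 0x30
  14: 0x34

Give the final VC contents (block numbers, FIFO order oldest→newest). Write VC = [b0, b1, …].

VC = [29, 9, 22]

  [0] addr=0x4c blk=9 s=1: MISS | VC []
  [1] addr=0xb4 blk=22 s=2: MISS | VC []
  [2] addr=0xb7 blk=22 s=2: L1-HIT | VC []
  [3] addr=0xeb blk=29 s=1: MISS | VC [9]
  [4] addr=0xc8 blk=25 s=1: MISS | VC [9, 29]
  [5] addr=0xb0 blk=22 s=2: L1-HIT | VC [9, 29]
  [6] addr=0x4a blk=9 s=1: VC-HIT | VC [25, 29]
  [7] addr=0x35 blk=6 s=2: MISS | VC [25, 29, 22]
  [8] addr=0xeb blk=29 s=1: VC-HIT | VC [25, 9, 22]
  [9] addr=0xcd blk=25 s=1: VC-HIT | VC [29, 9, 22]
  [10] addr=0x37 blk=6 s=2: L1-HIT | VC [29, 9, 22]
  [11] addr=0x34 blk=6 s=2: L1-HIT | VC [29, 9, 22]
  [12] addr=0x31 blk=6 s=2: L1-HIT | VC [29, 9, 22]
  [13] addr=0x30 blk=6 s=2: L1-HIT | VC [29, 9, 22]
  [14] addr=0x34 blk=6 s=2: L1-HIT | VC [29, 9, 22]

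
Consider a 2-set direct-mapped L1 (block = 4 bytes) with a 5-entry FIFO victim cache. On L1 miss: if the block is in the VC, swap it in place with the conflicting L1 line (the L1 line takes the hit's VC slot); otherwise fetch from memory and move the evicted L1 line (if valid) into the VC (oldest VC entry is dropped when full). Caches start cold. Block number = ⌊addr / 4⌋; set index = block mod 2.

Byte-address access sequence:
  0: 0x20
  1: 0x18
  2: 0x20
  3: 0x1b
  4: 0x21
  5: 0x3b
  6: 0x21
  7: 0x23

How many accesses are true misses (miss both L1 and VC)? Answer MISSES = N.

MISSES = 3

#0 0x20→b8/s0 MISS; vc=[]
#1 0x18→b6/s0 MISS; vc=[8]
#2 0x20→b8/s0 VC-HIT; vc=[6]
#3 0x1b→b6/s0 VC-HIT; vc=[8]
#4 0x21→b8/s0 VC-HIT; vc=[6]
#5 0x3b→b14/s0 MISS; vc=[6,8]
#6 0x21→b8/s0 VC-HIT; vc=[6,14]
#7 0x23→b8/s0 L1-HIT; vc=[6,14]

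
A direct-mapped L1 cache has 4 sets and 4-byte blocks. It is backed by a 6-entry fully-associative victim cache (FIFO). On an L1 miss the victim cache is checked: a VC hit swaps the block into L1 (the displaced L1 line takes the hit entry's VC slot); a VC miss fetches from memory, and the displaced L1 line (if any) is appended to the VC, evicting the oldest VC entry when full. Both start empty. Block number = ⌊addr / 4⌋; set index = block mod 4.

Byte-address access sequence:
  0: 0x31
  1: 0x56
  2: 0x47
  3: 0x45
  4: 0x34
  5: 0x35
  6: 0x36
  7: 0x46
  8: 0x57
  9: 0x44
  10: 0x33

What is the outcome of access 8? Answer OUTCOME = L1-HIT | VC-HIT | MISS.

OUTCOME = VC-HIT

  [0] addr=0x31 blk=12 s=0: MISS | VC []
  [1] addr=0x56 blk=21 s=1: MISS | VC []
  [2] addr=0x47 blk=17 s=1: MISS | VC [21]
  [3] addr=0x45 blk=17 s=1: L1-HIT | VC [21]
  [4] addr=0x34 blk=13 s=1: MISS | VC [21, 17]
  [5] addr=0x35 blk=13 s=1: L1-HIT | VC [21, 17]
  [6] addr=0x36 blk=13 s=1: L1-HIT | VC [21, 17]
  [7] addr=0x46 blk=17 s=1: VC-HIT | VC [21, 13]
  [8] addr=0x57 blk=21 s=1: VC-HIT | VC [17, 13]
  [9] addr=0x44 blk=17 s=1: VC-HIT | VC [21, 13]
  [10] addr=0x33 blk=12 s=0: L1-HIT | VC [21, 13]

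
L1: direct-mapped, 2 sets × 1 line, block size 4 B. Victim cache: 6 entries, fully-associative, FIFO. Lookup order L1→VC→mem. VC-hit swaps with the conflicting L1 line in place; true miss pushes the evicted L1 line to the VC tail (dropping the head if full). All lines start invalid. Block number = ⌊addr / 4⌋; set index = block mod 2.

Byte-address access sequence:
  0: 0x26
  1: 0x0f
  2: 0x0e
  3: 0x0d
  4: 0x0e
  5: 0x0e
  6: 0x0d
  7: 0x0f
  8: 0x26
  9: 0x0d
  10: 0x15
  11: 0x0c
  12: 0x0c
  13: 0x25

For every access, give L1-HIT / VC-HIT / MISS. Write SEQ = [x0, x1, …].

  [0] addr=0x26 blk=9 s=1: MISS | VC []
  [1] addr=0xf blk=3 s=1: MISS | VC [9]
  [2] addr=0xe blk=3 s=1: L1-HIT | VC [9]
  [3] addr=0xd blk=3 s=1: L1-HIT | VC [9]
  [4] addr=0xe blk=3 s=1: L1-HIT | VC [9]
  [5] addr=0xe blk=3 s=1: L1-HIT | VC [9]
  [6] addr=0xd blk=3 s=1: L1-HIT | VC [9]
  [7] addr=0xf blk=3 s=1: L1-HIT | VC [9]
  [8] addr=0x26 blk=9 s=1: VC-HIT | VC [3]
  [9] addr=0xd blk=3 s=1: VC-HIT | VC [9]
  [10] addr=0x15 blk=5 s=1: MISS | VC [9, 3]
  [11] addr=0xc blk=3 s=1: VC-HIT | VC [9, 5]
  [12] addr=0xc blk=3 s=1: L1-HIT | VC [9, 5]
  [13] addr=0x25 blk=9 s=1: VC-HIT | VC [3, 5]

SEQ = [MISS, MISS, L1-HIT, L1-HIT, L1-HIT, L1-HIT, L1-HIT, L1-HIT, VC-HIT, VC-HIT, MISS, VC-HIT, L1-HIT, VC-HIT]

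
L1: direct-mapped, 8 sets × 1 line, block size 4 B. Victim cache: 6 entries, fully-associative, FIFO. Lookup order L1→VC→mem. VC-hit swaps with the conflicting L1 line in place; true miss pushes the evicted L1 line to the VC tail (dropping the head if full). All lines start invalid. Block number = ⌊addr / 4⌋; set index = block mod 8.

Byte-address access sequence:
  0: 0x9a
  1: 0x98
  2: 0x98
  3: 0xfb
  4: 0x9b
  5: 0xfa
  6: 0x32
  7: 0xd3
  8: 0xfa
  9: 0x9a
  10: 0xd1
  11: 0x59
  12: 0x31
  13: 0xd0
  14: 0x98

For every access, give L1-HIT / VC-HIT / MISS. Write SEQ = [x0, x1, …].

#0 0x9a→b38/s6 MISS; vc=[]
#1 0x98→b38/s6 L1-HIT; vc=[]
#2 0x98→b38/s6 L1-HIT; vc=[]
#3 0xfb→b62/s6 MISS; vc=[38]
#4 0x9b→b38/s6 VC-HIT; vc=[62]
#5 0xfa→b62/s6 VC-HIT; vc=[38]
#6 0x32→b12/s4 MISS; vc=[38]
#7 0xd3→b52/s4 MISS; vc=[38,12]
#8 0xfa→b62/s6 L1-HIT; vc=[38,12]
#9 0x9a→b38/s6 VC-HIT; vc=[62,12]
#10 0xd1→b52/s4 L1-HIT; vc=[62,12]
#11 0x59→b22/s6 MISS; vc=[62,12,38]
#12 0x31→b12/s4 VC-HIT; vc=[62,52,38]
#13 0xd0→b52/s4 VC-HIT; vc=[62,12,38]
#14 0x98→b38/s6 VC-HIT; vc=[62,12,22]

SEQ = [MISS, L1-HIT, L1-HIT, MISS, VC-HIT, VC-HIT, MISS, MISS, L1-HIT, VC-HIT, L1-HIT, MISS, VC-HIT, VC-HIT, VC-HIT]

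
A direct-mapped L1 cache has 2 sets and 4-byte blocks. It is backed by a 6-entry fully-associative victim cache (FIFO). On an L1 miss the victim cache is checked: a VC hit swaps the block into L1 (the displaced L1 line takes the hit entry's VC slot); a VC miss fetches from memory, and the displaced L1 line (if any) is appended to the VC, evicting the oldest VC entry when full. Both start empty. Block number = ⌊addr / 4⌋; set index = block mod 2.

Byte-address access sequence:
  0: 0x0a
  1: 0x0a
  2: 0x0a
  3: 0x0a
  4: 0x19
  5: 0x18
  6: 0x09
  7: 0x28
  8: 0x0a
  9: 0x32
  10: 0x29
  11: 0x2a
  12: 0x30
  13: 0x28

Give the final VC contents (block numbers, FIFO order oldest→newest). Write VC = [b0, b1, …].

#0 0xa→b2/s0 MISS; vc=[]
#1 0xa→b2/s0 L1-HIT; vc=[]
#2 0xa→b2/s0 L1-HIT; vc=[]
#3 0xa→b2/s0 L1-HIT; vc=[]
#4 0x19→b6/s0 MISS; vc=[2]
#5 0x18→b6/s0 L1-HIT; vc=[2]
#6 0x9→b2/s0 VC-HIT; vc=[6]
#7 0x28→b10/s0 MISS; vc=[6,2]
#8 0xa→b2/s0 VC-HIT; vc=[6,10]
#9 0x32→b12/s0 MISS; vc=[6,10,2]
#10 0x29→b10/s0 VC-HIT; vc=[6,12,2]
#11 0x2a→b10/s0 L1-HIT; vc=[6,12,2]
#12 0x30→b12/s0 VC-HIT; vc=[6,10,2]
#13 0x28→b10/s0 VC-HIT; vc=[6,12,2]

VC = [6, 12, 2]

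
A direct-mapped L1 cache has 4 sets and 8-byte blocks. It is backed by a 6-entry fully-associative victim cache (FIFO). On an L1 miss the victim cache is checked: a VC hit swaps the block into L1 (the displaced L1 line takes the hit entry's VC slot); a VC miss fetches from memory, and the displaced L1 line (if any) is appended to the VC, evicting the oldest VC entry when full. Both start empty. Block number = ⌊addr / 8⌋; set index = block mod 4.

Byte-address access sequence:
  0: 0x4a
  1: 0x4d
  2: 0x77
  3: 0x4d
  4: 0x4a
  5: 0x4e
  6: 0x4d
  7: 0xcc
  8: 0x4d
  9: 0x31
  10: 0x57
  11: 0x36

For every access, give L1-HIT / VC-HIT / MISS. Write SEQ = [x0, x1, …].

SEQ = [MISS, L1-HIT, MISS, L1-HIT, L1-HIT, L1-HIT, L1-HIT, MISS, VC-HIT, MISS, MISS, VC-HIT]

0: 0x4a (blk 9, set 1) → MISS  vc=[]
1: 0x4d (blk 9, set 1) → L1-HIT  vc=[]
2: 0x77 (blk 14, set 2) → MISS  vc=[]
3: 0x4d (blk 9, set 1) → L1-HIT  vc=[]
4: 0x4a (blk 9, set 1) → L1-HIT  vc=[]
5: 0x4e (blk 9, set 1) → L1-HIT  vc=[]
6: 0x4d (blk 9, set 1) → L1-HIT  vc=[]
7: 0xcc (blk 25, set 1) → MISS  vc=[9]
8: 0x4d (blk 9, set 1) → VC-HIT  vc=[25]
9: 0x31 (blk 6, set 2) → MISS  vc=[25, 14]
10: 0x57 (blk 10, set 2) → MISS  vc=[25, 14, 6]
11: 0x36 (blk 6, set 2) → VC-HIT  vc=[25, 14, 10]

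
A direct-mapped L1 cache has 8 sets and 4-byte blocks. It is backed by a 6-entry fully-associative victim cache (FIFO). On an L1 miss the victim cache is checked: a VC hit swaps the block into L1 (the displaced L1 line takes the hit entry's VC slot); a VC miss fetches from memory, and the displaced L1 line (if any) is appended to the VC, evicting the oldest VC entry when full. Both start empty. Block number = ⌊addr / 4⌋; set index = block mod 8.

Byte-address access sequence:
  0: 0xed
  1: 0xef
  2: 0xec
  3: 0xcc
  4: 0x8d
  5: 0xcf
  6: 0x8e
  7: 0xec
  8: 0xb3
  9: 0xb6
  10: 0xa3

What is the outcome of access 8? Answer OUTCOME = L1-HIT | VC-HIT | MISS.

#0 0xed→b59/s3 MISS; vc=[]
#1 0xef→b59/s3 L1-HIT; vc=[]
#2 0xec→b59/s3 L1-HIT; vc=[]
#3 0xcc→b51/s3 MISS; vc=[59]
#4 0x8d→b35/s3 MISS; vc=[59,51]
#5 0xcf→b51/s3 VC-HIT; vc=[59,35]
#6 0x8e→b35/s3 VC-HIT; vc=[59,51]
#7 0xec→b59/s3 VC-HIT; vc=[35,51]
#8 0xb3→b44/s4 MISS; vc=[35,51]
#9 0xb6→b45/s5 MISS; vc=[35,51]
#10 0xa3→b40/s0 MISS; vc=[35,51]

OUTCOME = MISS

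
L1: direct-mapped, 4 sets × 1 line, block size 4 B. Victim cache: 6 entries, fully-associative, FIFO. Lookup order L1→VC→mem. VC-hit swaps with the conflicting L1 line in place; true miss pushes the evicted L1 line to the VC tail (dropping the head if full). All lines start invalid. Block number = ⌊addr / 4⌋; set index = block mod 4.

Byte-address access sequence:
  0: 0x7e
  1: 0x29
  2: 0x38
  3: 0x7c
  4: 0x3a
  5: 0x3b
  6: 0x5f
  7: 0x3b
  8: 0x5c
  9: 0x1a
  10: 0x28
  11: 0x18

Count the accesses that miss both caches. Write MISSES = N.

MISSES = 5

  [0] addr=0x7e blk=31 s=3: MISS | VC []
  [1] addr=0x29 blk=10 s=2: MISS | VC []
  [2] addr=0x38 blk=14 s=2: MISS | VC [10]
  [3] addr=0x7c blk=31 s=3: L1-HIT | VC [10]
  [4] addr=0x3a blk=14 s=2: L1-HIT | VC [10]
  [5] addr=0x3b blk=14 s=2: L1-HIT | VC [10]
  [6] addr=0x5f blk=23 s=3: MISS | VC [10, 31]
  [7] addr=0x3b blk=14 s=2: L1-HIT | VC [10, 31]
  [8] addr=0x5c blk=23 s=3: L1-HIT | VC [10, 31]
  [9] addr=0x1a blk=6 s=2: MISS | VC [10, 31, 14]
  [10] addr=0x28 blk=10 s=2: VC-HIT | VC [6, 31, 14]
  [11] addr=0x18 blk=6 s=2: VC-HIT | VC [10, 31, 14]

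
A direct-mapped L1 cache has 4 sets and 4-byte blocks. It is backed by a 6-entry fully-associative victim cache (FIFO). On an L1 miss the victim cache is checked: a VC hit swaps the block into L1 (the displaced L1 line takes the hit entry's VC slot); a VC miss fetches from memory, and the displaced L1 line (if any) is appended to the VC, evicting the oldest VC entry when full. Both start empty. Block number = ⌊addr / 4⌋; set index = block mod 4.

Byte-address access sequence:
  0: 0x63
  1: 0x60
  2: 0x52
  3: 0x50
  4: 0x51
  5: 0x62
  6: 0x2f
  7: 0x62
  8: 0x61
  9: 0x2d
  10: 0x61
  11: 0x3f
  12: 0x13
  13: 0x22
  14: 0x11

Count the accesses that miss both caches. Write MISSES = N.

#0 0x63→b24/s0 MISS; vc=[]
#1 0x60→b24/s0 L1-HIT; vc=[]
#2 0x52→b20/s0 MISS; vc=[24]
#3 0x50→b20/s0 L1-HIT; vc=[24]
#4 0x51→b20/s0 L1-HIT; vc=[24]
#5 0x62→b24/s0 VC-HIT; vc=[20]
#6 0x2f→b11/s3 MISS; vc=[20]
#7 0x62→b24/s0 L1-HIT; vc=[20]
#8 0x61→b24/s0 L1-HIT; vc=[20]
#9 0x2d→b11/s3 L1-HIT; vc=[20]
#10 0x61→b24/s0 L1-HIT; vc=[20]
#11 0x3f→b15/s3 MISS; vc=[20,11]
#12 0x13→b4/s0 MISS; vc=[20,11,24]
#13 0x22→b8/s0 MISS; vc=[20,11,24,4]
#14 0x11→b4/s0 VC-HIT; vc=[20,11,24,8]

MISSES = 6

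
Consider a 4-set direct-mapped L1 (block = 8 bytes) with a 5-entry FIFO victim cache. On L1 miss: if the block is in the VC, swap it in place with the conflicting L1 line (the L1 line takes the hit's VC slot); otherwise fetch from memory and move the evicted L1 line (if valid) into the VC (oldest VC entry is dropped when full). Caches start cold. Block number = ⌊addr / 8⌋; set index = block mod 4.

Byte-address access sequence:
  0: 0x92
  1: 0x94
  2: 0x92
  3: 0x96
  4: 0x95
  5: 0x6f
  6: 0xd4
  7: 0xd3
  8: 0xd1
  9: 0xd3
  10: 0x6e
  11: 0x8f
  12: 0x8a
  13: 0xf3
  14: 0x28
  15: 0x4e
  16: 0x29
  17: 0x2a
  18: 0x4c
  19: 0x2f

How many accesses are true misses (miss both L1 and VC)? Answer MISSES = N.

  [0] addr=0x92 blk=18 s=2: MISS | VC []
  [1] addr=0x94 blk=18 s=2: L1-HIT | VC []
  [2] addr=0x92 blk=18 s=2: L1-HIT | VC []
  [3] addr=0x96 blk=18 s=2: L1-HIT | VC []
  [4] addr=0x95 blk=18 s=2: L1-HIT | VC []
  [5] addr=0x6f blk=13 s=1: MISS | VC []
  [6] addr=0xd4 blk=26 s=2: MISS | VC [18]
  [7] addr=0xd3 blk=26 s=2: L1-HIT | VC [18]
  [8] addr=0xd1 blk=26 s=2: L1-HIT | VC [18]
  [9] addr=0xd3 blk=26 s=2: L1-HIT | VC [18]
  [10] addr=0x6e blk=13 s=1: L1-HIT | VC [18]
  [11] addr=0x8f blk=17 s=1: MISS | VC [18, 13]
  [12] addr=0x8a blk=17 s=1: L1-HIT | VC [18, 13]
  [13] addr=0xf3 blk=30 s=2: MISS | VC [18, 13, 26]
  [14] addr=0x28 blk=5 s=1: MISS | VC [18, 13, 26, 17]
  [15] addr=0x4e blk=9 s=1: MISS | VC [18, 13, 26, 17, 5]
  [16] addr=0x29 blk=5 s=1: VC-HIT | VC [18, 13, 26, 17, 9]
  [17] addr=0x2a blk=5 s=1: L1-HIT | VC [18, 13, 26, 17, 9]
  [18] addr=0x4c blk=9 s=1: VC-HIT | VC [18, 13, 26, 17, 5]
  [19] addr=0x2f blk=5 s=1: VC-HIT | VC [18, 13, 26, 17, 9]

MISSES = 7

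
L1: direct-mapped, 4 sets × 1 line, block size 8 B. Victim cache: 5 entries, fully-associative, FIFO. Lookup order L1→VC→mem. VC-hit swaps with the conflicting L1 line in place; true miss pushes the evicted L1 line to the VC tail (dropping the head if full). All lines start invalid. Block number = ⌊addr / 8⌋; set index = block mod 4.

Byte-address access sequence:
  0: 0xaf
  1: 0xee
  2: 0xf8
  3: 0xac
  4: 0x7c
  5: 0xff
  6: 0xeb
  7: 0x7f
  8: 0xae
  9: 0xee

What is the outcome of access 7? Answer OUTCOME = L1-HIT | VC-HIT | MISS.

0: 0xaf (blk 21, set 1) → MISS  vc=[]
1: 0xee (blk 29, set 1) → MISS  vc=[21]
2: 0xf8 (blk 31, set 3) → MISS  vc=[21]
3: 0xac (blk 21, set 1) → VC-HIT  vc=[29]
4: 0x7c (blk 15, set 3) → MISS  vc=[29, 31]
5: 0xff (blk 31, set 3) → VC-HIT  vc=[29, 15]
6: 0xeb (blk 29, set 1) → VC-HIT  vc=[21, 15]
7: 0x7f (blk 15, set 3) → VC-HIT  vc=[21, 31]
8: 0xae (blk 21, set 1) → VC-HIT  vc=[29, 31]
9: 0xee (blk 29, set 1) → VC-HIT  vc=[21, 31]

OUTCOME = VC-HIT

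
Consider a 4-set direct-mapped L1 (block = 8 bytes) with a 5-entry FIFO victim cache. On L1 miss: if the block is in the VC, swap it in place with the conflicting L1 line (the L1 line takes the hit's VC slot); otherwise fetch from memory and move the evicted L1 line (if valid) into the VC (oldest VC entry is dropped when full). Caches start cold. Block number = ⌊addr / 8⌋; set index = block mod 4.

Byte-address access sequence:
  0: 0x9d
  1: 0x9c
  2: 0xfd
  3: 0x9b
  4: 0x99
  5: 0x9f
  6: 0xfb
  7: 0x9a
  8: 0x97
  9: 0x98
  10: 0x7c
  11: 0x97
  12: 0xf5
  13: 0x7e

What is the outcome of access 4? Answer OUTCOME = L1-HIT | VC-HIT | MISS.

  [0] addr=0x9d blk=19 s=3: MISS | VC []
  [1] addr=0x9c blk=19 s=3: L1-HIT | VC []
  [2] addr=0xfd blk=31 s=3: MISS | VC [19]
  [3] addr=0x9b blk=19 s=3: VC-HIT | VC [31]
  [4] addr=0x99 blk=19 s=3: L1-HIT | VC [31]
  [5] addr=0x9f blk=19 s=3: L1-HIT | VC [31]
  [6] addr=0xfb blk=31 s=3: VC-HIT | VC [19]
  [7] addr=0x9a blk=19 s=3: VC-HIT | VC [31]
  [8] addr=0x97 blk=18 s=2: MISS | VC [31]
  [9] addr=0x98 blk=19 s=3: L1-HIT | VC [31]
  [10] addr=0x7c blk=15 s=3: MISS | VC [31, 19]
  [11] addr=0x97 blk=18 s=2: L1-HIT | VC [31, 19]
  [12] addr=0xf5 blk=30 s=2: MISS | VC [31, 19, 18]
  [13] addr=0x7e blk=15 s=3: L1-HIT | VC [31, 19, 18]

OUTCOME = L1-HIT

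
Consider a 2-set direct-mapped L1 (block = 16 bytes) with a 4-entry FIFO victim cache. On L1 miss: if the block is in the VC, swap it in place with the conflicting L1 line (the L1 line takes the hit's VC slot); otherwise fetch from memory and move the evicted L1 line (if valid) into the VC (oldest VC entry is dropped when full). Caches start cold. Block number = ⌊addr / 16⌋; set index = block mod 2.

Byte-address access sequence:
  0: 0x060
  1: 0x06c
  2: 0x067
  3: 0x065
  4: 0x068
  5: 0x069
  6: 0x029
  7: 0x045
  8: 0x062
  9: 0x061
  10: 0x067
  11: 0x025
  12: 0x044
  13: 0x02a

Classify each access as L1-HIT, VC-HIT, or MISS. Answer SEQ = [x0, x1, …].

0: 0x60 (blk 6, set 0) → MISS  vc=[]
1: 0x6c (blk 6, set 0) → L1-HIT  vc=[]
2: 0x67 (blk 6, set 0) → L1-HIT  vc=[]
3: 0x65 (blk 6, set 0) → L1-HIT  vc=[]
4: 0x68 (blk 6, set 0) → L1-HIT  vc=[]
5: 0x69 (blk 6, set 0) → L1-HIT  vc=[]
6: 0x29 (blk 2, set 0) → MISS  vc=[6]
7: 0x45 (blk 4, set 0) → MISS  vc=[6, 2]
8: 0x62 (blk 6, set 0) → VC-HIT  vc=[4, 2]
9: 0x61 (blk 6, set 0) → L1-HIT  vc=[4, 2]
10: 0x67 (blk 6, set 0) → L1-HIT  vc=[4, 2]
11: 0x25 (blk 2, set 0) → VC-HIT  vc=[4, 6]
12: 0x44 (blk 4, set 0) → VC-HIT  vc=[2, 6]
13: 0x2a (blk 2, set 0) → VC-HIT  vc=[4, 6]

SEQ = [MISS, L1-HIT, L1-HIT, L1-HIT, L1-HIT, L1-HIT, MISS, MISS, VC-HIT, L1-HIT, L1-HIT, VC-HIT, VC-HIT, VC-HIT]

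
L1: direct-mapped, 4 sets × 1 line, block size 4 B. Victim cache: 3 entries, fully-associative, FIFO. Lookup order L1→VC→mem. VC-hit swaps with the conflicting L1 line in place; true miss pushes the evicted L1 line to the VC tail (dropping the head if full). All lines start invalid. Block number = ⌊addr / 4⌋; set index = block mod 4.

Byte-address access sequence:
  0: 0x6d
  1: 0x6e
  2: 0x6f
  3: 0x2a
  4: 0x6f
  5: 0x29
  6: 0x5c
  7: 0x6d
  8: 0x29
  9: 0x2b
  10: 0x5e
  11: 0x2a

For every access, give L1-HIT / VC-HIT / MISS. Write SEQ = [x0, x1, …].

SEQ = [MISS, L1-HIT, L1-HIT, MISS, L1-HIT, L1-HIT, MISS, VC-HIT, L1-HIT, L1-HIT, VC-HIT, L1-HIT]

#0 0x6d→b27/s3 MISS; vc=[]
#1 0x6e→b27/s3 L1-HIT; vc=[]
#2 0x6f→b27/s3 L1-HIT; vc=[]
#3 0x2a→b10/s2 MISS; vc=[]
#4 0x6f→b27/s3 L1-HIT; vc=[]
#5 0x29→b10/s2 L1-HIT; vc=[]
#6 0x5c→b23/s3 MISS; vc=[27]
#7 0x6d→b27/s3 VC-HIT; vc=[23]
#8 0x29→b10/s2 L1-HIT; vc=[23]
#9 0x2b→b10/s2 L1-HIT; vc=[23]
#10 0x5e→b23/s3 VC-HIT; vc=[27]
#11 0x2a→b10/s2 L1-HIT; vc=[27]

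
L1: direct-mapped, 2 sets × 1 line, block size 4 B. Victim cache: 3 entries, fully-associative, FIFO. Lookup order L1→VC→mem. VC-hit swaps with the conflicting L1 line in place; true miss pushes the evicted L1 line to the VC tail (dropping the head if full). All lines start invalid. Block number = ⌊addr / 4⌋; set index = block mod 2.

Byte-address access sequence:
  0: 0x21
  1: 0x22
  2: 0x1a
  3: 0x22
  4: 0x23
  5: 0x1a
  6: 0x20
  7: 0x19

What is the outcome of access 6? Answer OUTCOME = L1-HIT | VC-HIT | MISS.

OUTCOME = VC-HIT

#0 0x21→b8/s0 MISS; vc=[]
#1 0x22→b8/s0 L1-HIT; vc=[]
#2 0x1a→b6/s0 MISS; vc=[8]
#3 0x22→b8/s0 VC-HIT; vc=[6]
#4 0x23→b8/s0 L1-HIT; vc=[6]
#5 0x1a→b6/s0 VC-HIT; vc=[8]
#6 0x20→b8/s0 VC-HIT; vc=[6]
#7 0x19→b6/s0 VC-HIT; vc=[8]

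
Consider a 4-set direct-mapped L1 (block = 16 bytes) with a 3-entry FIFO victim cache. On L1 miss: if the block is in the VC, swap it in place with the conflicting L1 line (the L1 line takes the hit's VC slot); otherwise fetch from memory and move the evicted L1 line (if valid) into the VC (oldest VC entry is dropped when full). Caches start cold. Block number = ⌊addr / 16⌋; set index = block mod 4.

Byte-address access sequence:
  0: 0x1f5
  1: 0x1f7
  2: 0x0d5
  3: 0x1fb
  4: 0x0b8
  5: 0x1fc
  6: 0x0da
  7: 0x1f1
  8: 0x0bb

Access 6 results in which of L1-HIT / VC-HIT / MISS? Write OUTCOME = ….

#0 0x1f5→b31/s3 MISS; vc=[]
#1 0x1f7→b31/s3 L1-HIT; vc=[]
#2 0xd5→b13/s1 MISS; vc=[]
#3 0x1fb→b31/s3 L1-HIT; vc=[]
#4 0xb8→b11/s3 MISS; vc=[31]
#5 0x1fc→b31/s3 VC-HIT; vc=[11]
#6 0xda→b13/s1 L1-HIT; vc=[11]
#7 0x1f1→b31/s3 L1-HIT; vc=[11]
#8 0xbb→b11/s3 VC-HIT; vc=[31]

OUTCOME = L1-HIT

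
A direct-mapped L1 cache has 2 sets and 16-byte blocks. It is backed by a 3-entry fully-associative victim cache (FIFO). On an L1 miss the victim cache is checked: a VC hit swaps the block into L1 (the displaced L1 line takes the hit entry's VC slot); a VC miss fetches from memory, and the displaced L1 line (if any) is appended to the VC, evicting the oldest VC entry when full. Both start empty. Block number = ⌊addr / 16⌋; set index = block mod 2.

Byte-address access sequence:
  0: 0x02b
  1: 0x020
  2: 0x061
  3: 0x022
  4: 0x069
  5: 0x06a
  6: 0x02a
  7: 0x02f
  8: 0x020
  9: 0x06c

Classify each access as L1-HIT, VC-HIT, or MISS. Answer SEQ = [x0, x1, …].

  [0] addr=0x2b blk=2 s=0: MISS | VC []
  [1] addr=0x20 blk=2 s=0: L1-HIT | VC []
  [2] addr=0x61 blk=6 s=0: MISS | VC [2]
  [3] addr=0x22 blk=2 s=0: VC-HIT | VC [6]
  [4] addr=0x69 blk=6 s=0: VC-HIT | VC [2]
  [5] addr=0x6a blk=6 s=0: L1-HIT | VC [2]
  [6] addr=0x2a blk=2 s=0: VC-HIT | VC [6]
  [7] addr=0x2f blk=2 s=0: L1-HIT | VC [6]
  [8] addr=0x20 blk=2 s=0: L1-HIT | VC [6]
  [9] addr=0x6c blk=6 s=0: VC-HIT | VC [2]

SEQ = [MISS, L1-HIT, MISS, VC-HIT, VC-HIT, L1-HIT, VC-HIT, L1-HIT, L1-HIT, VC-HIT]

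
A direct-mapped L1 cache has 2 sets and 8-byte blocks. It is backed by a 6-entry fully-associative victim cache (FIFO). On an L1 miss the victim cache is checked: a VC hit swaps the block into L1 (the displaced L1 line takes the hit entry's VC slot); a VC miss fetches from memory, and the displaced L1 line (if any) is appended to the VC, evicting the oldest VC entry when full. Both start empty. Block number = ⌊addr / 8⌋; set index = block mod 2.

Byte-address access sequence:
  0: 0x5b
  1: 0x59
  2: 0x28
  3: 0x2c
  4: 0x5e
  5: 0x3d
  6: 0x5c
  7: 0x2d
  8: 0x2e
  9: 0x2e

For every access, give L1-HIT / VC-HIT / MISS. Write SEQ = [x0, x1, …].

SEQ = [MISS, L1-HIT, MISS, L1-HIT, VC-HIT, MISS, VC-HIT, VC-HIT, L1-HIT, L1-HIT]

0: 0x5b (blk 11, set 1) → MISS  vc=[]
1: 0x59 (blk 11, set 1) → L1-HIT  vc=[]
2: 0x28 (blk 5, set 1) → MISS  vc=[11]
3: 0x2c (blk 5, set 1) → L1-HIT  vc=[11]
4: 0x5e (blk 11, set 1) → VC-HIT  vc=[5]
5: 0x3d (blk 7, set 1) → MISS  vc=[5, 11]
6: 0x5c (blk 11, set 1) → VC-HIT  vc=[5, 7]
7: 0x2d (blk 5, set 1) → VC-HIT  vc=[11, 7]
8: 0x2e (blk 5, set 1) → L1-HIT  vc=[11, 7]
9: 0x2e (blk 5, set 1) → L1-HIT  vc=[11, 7]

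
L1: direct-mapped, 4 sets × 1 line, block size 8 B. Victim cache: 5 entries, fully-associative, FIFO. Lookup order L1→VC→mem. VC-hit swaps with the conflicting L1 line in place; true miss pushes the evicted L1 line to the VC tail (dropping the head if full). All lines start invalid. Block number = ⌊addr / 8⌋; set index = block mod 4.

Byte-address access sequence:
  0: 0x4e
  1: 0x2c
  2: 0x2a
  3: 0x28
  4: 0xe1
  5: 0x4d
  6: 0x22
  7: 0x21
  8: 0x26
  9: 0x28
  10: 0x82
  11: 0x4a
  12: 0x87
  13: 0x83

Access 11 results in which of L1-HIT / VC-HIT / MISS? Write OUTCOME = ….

OUTCOME = VC-HIT

0: 0x4e (blk 9, set 1) → MISS  vc=[]
1: 0x2c (blk 5, set 1) → MISS  vc=[9]
2: 0x2a (blk 5, set 1) → L1-HIT  vc=[9]
3: 0x28 (blk 5, set 1) → L1-HIT  vc=[9]
4: 0xe1 (blk 28, set 0) → MISS  vc=[9]
5: 0x4d (blk 9, set 1) → VC-HIT  vc=[5]
6: 0x22 (blk 4, set 0) → MISS  vc=[5, 28]
7: 0x21 (blk 4, set 0) → L1-HIT  vc=[5, 28]
8: 0x26 (blk 4, set 0) → L1-HIT  vc=[5, 28]
9: 0x28 (blk 5, set 1) → VC-HIT  vc=[9, 28]
10: 0x82 (blk 16, set 0) → MISS  vc=[9, 28, 4]
11: 0x4a (blk 9, set 1) → VC-HIT  vc=[5, 28, 4]
12: 0x87 (blk 16, set 0) → L1-HIT  vc=[5, 28, 4]
13: 0x83 (blk 16, set 0) → L1-HIT  vc=[5, 28, 4]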